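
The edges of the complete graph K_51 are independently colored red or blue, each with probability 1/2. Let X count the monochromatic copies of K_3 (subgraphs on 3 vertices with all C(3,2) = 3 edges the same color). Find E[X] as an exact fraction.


Let X = Σ_S X_S over the C(51, 3) = 20825 subsets S of size 3, where X_S = 1 if the K_3 on S is monochromatic.
For a fixed S, the K_3 on S has C(3, 2) = 3 edges. P[all 3 edges red] = (1/2)^3, and likewise for blue, so P[monochromatic] = 2·(1/2)^3 = 2^{1 − 3} = 1/4.
By linearity of expectation: E[X] = C(51, 3) · 2^{1 − 3} = 20825 · 1/4 = 20825/4.
Numerically: E[X] ≈ 5206.250000.

E[X] = C(51,3)·2^(1−C(3,2)) = 20825/4 ≈ 5206.250000.


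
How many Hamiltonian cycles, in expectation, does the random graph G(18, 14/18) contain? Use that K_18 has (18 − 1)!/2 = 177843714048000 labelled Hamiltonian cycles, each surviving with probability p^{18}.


K_18 has (18 − 1)!/2 = 177843714048000 labelled Hamiltonian cycles.
For each such Hamiltonian cycle H, let X_H = 1 if all 18 edges of H are present in G. Then P[X_H = 1] = p^{18} = (7/9)^{18} = 1628413597910449/150094635296999121.
Summing the indicators: E[X] = Σ_H E[X_H] = 177843714048000 · p^{18} = 177843714048000 · 1628413597910449/150094635296999121 = 397260798708725298034688000/205891132094649.
Numerically: E[X] ≈ 1.92947e+12.

E[X] = 177843714048000 · (7/9)^{18} = 397260798708725298034688000/205891132094649 ≈ 1.92947e+12.


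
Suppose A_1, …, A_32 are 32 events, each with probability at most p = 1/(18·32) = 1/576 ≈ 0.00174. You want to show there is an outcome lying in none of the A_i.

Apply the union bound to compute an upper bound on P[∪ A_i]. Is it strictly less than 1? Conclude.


Union bound: P[∪_{i=1}^{32} A_i] ≤ Σ_i P[A_i] ≤ 32·p = 32·(1/576) = 1/18.
Numerically: 1/18 ≈ 0.05556.
Is 1/18 < 1? YES.
Since P[∪ A_i] ≤ 1/18 < 1, the complement has P[∩ A_i^c] ≥ 1 − 1/18 = 17/18 > 0, so some outcome avoids every A_i.

32·p = 1/18 ≈ 0.05556; existence CERTIFIED by the union bound.


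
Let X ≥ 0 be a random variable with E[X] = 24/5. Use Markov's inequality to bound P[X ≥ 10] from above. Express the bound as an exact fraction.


μ = E[X] = 24/5, a = 10.
Markov: P[X ≥ 10] ≤ μ/a = (24/5)/10 = 12/25.
Numerically: ≈ 0.480.
(Since a = 10 > μ = 4.800, the bound 12/25 is < 1 and informative.)

P[X ≥ 10] ≤ 12/25 ≈ 0.480.


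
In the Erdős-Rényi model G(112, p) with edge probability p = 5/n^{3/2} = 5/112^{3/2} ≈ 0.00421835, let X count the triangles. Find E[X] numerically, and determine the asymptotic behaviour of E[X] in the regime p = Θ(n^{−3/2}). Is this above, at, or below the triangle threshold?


Number of potential triangles: C(112, 3) = 227920.
Each occurs with probability p³ ≈ (0.00421835)³ ≈ 7.50635174e-08.
By linearity: E[X] = C(112, 3)·p³ ≈ 227920 · 7.50635174e-08 ≈ 0.017108.
Since α = 3/2 > 1, p = c/n^{3/2} = o(1/n) is below the triangle threshold p ~ 1/n. Asymptotically E[X] ~ (c³/6)·n^{3(1−α)} = (5³/6)·n^{-1.5} → 0, so by Markov's inequality G has no triangles w.h.p.

E[X] ≈ 0.017108; in regime p = Θ(1/n^{3/2}) E[X] tends to 0 (below the triangle threshold p ~ 1/n).


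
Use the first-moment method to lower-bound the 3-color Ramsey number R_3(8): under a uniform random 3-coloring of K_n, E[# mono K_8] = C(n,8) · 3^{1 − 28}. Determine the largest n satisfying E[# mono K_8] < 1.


We need C(n, 8) · 3^{1 − 28} < 1, i.e. C(n, 8) < 3^{28 − 1} = 7625597484987.
Check values of n near the boundary:
  n = 152: C(152, 8) = 5859727868575; 5859727868575 < 7625597484987? YES
  n = 153: C(153, 8) = 6183023199255; 6183023199255 < 7625597484987? YES
  n = 154: C(154, 8) = 6521818990995; 6521818990995 < 7625597484987? YES
  n = 155: C(155, 8) = 6876747915675; 6876747915675 < 7625597484987? YES
  n = 156: C(156, 8) = 7248464019225; 7248464019225 < 7625597484987? YES
  n = 157: C(157, 8) = 7637643295425; 7637643295425 < 7625597484987? NO
  n = 158: C(158, 8) = 8044984271181; 8044984271181 < 7625597484987? NO
The largest n with C(n, 8) < 7625597484987 is n = 156 (where E[X] = 805384891025/847288609443 ≈ 0.9505). Hence R_3(8) > 156, i.e. R_3(8) ≥ 157.

Largest n = 156; hence R_3(8) > 156.


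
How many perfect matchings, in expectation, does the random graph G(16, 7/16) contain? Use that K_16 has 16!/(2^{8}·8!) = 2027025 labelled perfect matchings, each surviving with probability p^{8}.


K_16 has 16!/(2^{8}·8!) = 2027025 labelled perfect matchings.
For each such perfect matching H, let X_H = 1 if all 8 edges of H are present in G. Then P[X_H = 1] = p^{8} = (7/16)^{8} = 5764801/4294967296.
By linearity: E[X] = Σ_H E[X_H] = 2027025 · p^{8} = 2027025 · 5764801/4294967296 = 11685395747025/4294967296.
Numerically: E[X] ≈ 2.72e+03.

E[X] = 2027025 · (7/16)^{8} = 11685395747025/4294967296 ≈ 2.72e+03.


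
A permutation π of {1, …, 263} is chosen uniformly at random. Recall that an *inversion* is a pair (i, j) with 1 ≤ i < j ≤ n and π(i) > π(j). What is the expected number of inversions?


Write X = Σ X_I over the C(263, 2) = 34453 pairs i < j, with X_I the indicator of one inversion.
There are 34453 indicators.
For each fixed pair i < j, the values π(i) and π(j) are two distinct elements of {1, …, 263} in uniformly random order; by symmetry P[π(i) > π(j)] = 1/2.
By linearity: E[X] = 34453 · (1/2) = C(263, 2) · (1/2) = 34453/2 = 34453/2 ≈ 17226.500.

E[X] = 34453/2 = 17226.500.


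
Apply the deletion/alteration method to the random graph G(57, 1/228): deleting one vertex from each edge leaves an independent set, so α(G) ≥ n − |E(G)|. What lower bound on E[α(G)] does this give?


E[|E(G)|] = C(57, 2)·p = 1596 · (1/228) = 7.
E[α(G)] ≥ n − E[|E(G)|] = 57 − 7 = 50.
Numerically: ≈ 50.0000.
(This is only a lower bound; the true E[α(G)] may be larger.)

E[α(G)] ≥ 50 ≈ 50.0000.


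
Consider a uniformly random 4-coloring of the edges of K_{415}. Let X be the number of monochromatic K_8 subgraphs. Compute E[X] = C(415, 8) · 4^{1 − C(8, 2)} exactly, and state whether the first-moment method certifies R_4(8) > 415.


E[X] = C(415, 8) · 4^{1 − 28} = 20388455694719685 · 4^{−27} = 20388455694719685/18014398509481984.
As a reduced fraction: E[X] = 20388455694719685/18014398509481984 ≈ 1.132.
Is E[X] < 1? NO.
Since E[X] ≥ 1, the first-moment bound is inconclusive at n = 415; it does NOT by itself certify R_4(8) > 415.

E[X] = 20388455694719685/18014398509481984 ≈ 1.132; E[X] ≥ 1; first-moment method inconclusive here.


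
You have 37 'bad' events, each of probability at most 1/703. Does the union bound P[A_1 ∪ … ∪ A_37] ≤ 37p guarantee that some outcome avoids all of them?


Union bound: P[∪_{i=1}^{37} A_i] ≤ Σ_i P[A_i] ≤ 37·p = 37·(1/703) = 1/19.
Numerically: 1/19 ≈ 0.0526.
Is 1/19 < 1? YES.
Since P[∪ A_i] ≤ 1/19 < 1, the complement has P[∩ A_i^c] ≥ 1 − 1/19 = 18/19 > 0, so some outcome avoids every A_i.

37·p = 1/19 ≈ 0.0526; existence CERTIFIED by the union bound.


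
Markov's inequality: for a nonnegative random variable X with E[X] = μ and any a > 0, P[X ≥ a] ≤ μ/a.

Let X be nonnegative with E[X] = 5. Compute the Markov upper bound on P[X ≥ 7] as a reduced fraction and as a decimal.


μ = E[X] = 5, a = 7.
Markov: P[X ≥ 7] ≤ μ/a = (5)/7 = 5/7.
Numerically: ≈ 0.714286.
(Since a = 7 > μ = 5.000000, the bound 5/7 is < 1 and informative.)

P[X ≥ 7] ≤ 5/7 ≈ 0.714286.


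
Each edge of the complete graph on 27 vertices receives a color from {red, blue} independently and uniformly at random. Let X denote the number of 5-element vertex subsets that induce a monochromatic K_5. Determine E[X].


Let X = Σ_S X_S over the C(27, 5) = 80730 subsets S of size 5, where X_S = 1 if the K_5 on S is monochromatic.
For a fixed S, the K_5 on S has C(5, 2) = 10 edges. P[all 10 edges red] = (1/2)^10, and likewise for blue, so P[monochromatic] = 2·(1/2)^10 = 2^{1 − 10} = 1/512.
By linearity of expectation: E[X] = C(27, 5) · 2^{1 − 10} = 80730 · 1/512 = 40365/256.
Numerically: E[X] ≈ 157.675781.

E[X] = C(27,5)·2^(1−C(5,2)) = 40365/256 ≈ 157.675781.


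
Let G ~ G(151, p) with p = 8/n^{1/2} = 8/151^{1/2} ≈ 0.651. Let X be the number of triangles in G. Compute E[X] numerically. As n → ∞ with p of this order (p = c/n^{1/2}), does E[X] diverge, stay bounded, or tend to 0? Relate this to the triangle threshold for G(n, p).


Number of potential triangles: C(151, 3) = 562475.
Each occurs with probability p³ ≈ (0.651)³ ≈ 2.759336e-01.
By linearity: E[X] = C(151, 3)·p³ ≈ 562475 · 2.759336e-01 ≈ 155205.7349.
Since α = 1/2 < 1, p = c/n^{1/2} ≫ 1/n is above the triangle threshold p ~ 1/n. Asymptotically E[X] ~ (c³/6)·n^{3(1−α)} = (8³/6)·n^{1.5} → ∞; triangles are abundant w.h.p.

E[X] ≈ 155205.7349; in regime p = Θ(1/n^{1/2}) E[X] diverges (above the triangle threshold p ~ 1/n).


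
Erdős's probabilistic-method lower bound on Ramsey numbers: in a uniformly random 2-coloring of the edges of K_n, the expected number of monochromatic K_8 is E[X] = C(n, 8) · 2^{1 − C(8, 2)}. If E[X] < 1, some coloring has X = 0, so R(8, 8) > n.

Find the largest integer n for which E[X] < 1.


We need C(n, 8) · 2^{1 − 28} < 1, i.e. C(n, 8) < 2^{28 − 1} = 134217728.
Check values of n near the boundary:
  n = 41: C(41, 8) = 95548245; 95548245 < 134217728? YES
  n = 42: C(42, 8) = 118030185; 118030185 < 134217728? YES
  n = 43: C(43, 8) = 145008513; 145008513 < 134217728? NO
  n = 44: C(44, 8) = 177232627; 177232627 < 134217728? NO
  n = 45: C(45, 8) = 215553195; 215553195 < 134217728? NO
The largest n with C(n, 8) < 134217728 is n = 42 (where E[X] = 118030185/134217728 ≈ 0.8794). Hence R(8, 8) > 42, i.e. R(8, 8) ≥ 43.

Largest n = 42; hence R(8, 8) > 42.


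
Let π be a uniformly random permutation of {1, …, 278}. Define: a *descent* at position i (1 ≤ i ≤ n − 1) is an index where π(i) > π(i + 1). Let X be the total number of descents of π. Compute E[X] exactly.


Write X = Σ X_I over i = 1, …, 277, with X_I the indicator of one descent.
There are 277 indicators.
For each fixed i, the pair (π(i), π(i+1)) is a uniformly random ordered pair of distinct values from {1, …, 278}; by symmetry P[π(i) > π(i+1)] = 1/2.
By linearity: E[X] = 277 · (1/2) = (278 − 1) · (1/2) = 277/2 ≈ 138.50000.

E[X] = 277/2 = 138.50000.


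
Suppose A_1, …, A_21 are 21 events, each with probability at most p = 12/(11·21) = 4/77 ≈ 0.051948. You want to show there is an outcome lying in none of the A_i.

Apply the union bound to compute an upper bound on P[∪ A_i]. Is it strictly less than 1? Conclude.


Union bound: P[∪_{i=1}^{21} A_i] ≤ Σ_i P[A_i] ≤ 21·p = 21·(4/77) = 12/11.
Numerically: 12/11 ≈ 1.090909.
Is 12/11 < 1? NO.
Since the bound 12/11 is ≥ 1, the union bound is uninformative here; it does NOT by itself certify existence.

21·p = 12/11 ≈ 1.090909; existence NOT certified by the union bound.


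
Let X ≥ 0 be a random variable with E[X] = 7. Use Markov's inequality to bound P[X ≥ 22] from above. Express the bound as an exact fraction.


μ = E[X] = 7, a = 22.
Markov: P[X ≥ 22] ≤ μ/a = (7)/22 = 7/22.
Numerically: ≈ 0.3182.
(Since a = 22 > μ = 7.0000, the bound 7/22 is < 1 and informative.)

P[X ≥ 22] ≤ 7/22 ≈ 0.3182.


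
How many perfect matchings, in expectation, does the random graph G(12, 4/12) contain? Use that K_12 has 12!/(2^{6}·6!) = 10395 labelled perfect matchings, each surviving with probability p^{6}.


K_12 has 12!/(2^{6}·6!) = 10395 labelled perfect matchings.
For each such perfect matching H, let X_H = 1 if all 6 edges of H are present in G. Then P[X_H = 1] = p^{6} = (1/3)^{6} = 1/729.
Summing the indicators: E[X] = Σ_H E[X_H] = 10395 · p^{6} = 10395 · 1/729 = 385/27.
Numerically: E[X] ≈ 14.2593.

E[X] = 10395 · (1/3)^{6} = 385/27 ≈ 14.2593.


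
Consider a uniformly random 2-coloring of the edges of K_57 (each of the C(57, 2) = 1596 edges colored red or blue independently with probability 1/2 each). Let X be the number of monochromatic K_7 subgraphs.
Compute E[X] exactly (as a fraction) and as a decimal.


Let X = Σ_S X_S over the C(57, 7) = 264385836 subsets S of size 7, where X_S = 1 if the K_7 on S is monochromatic.
For a fixed S, the K_7 on S has C(7, 2) = 21 edges. P[all 21 edges red] = (1/2)^21, and likewise for blue, so P[monochromatic] = 2·(1/2)^21 = 2^{1 − 21} = 1/1048576.
Summing: E[X] = C(57, 7) · 2^{1 − 21} = 264385836 · 1/1048576 = 66096459/262144.
Numerically: E[X] ≈ 252.138.

E[X] = C(57,7)·2^(1−C(7,2)) = 66096459/262144 ≈ 252.138.


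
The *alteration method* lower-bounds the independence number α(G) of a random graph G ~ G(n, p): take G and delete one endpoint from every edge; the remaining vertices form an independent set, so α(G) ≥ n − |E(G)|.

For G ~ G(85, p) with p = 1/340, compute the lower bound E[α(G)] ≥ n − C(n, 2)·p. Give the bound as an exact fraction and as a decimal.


E[|E(G)|] = C(85, 2)·p = 3570 · (1/340) = 21/2.
E[α(G)] ≥ n − E[|E(G)|] = 85 − 21/2 = 149/2.
Numerically: ≈ 74.5000.
(This is only a lower bound; the true E[α(G)] may be larger.)

E[α(G)] ≥ 149/2 ≈ 74.5000.


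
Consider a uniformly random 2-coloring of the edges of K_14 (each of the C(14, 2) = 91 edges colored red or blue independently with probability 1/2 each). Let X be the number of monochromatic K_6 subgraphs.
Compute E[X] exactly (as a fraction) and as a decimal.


Let X = Σ_S X_S over the C(14, 6) = 3003 subsets S of size 6, where X_S = 1 if the K_6 on S is monochromatic.
For a fixed S, the K_6 on S has C(6, 2) = 15 edges. P[all 15 edges red] = (1/2)^15, and likewise for blue, so P[monochromatic] = 2·(1/2)^15 = 2^{1 − 15} = 1/16384.
By linearity: E[X] = C(14, 6) · 2^{1 − 15} = 3003 · 1/16384 = 3003/16384.
Numerically: E[X] ≈ 0.18329.

E[X] = C(14,6)·2^(1−C(6,2)) = 3003/16384 ≈ 0.18329.


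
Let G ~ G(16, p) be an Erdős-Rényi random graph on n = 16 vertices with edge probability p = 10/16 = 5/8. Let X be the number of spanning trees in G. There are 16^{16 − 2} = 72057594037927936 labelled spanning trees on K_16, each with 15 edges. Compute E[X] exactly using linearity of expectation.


K_16 has 16^{16 − 2} = 72057594037927936 labelled spanning trees.
For each such spanning tree H, let X_H = 1 if all 15 edges of H are present in G. Then P[X_H = 1] = p^{15} = (5/8)^{15} = 30517578125/35184372088832.
By linearity: E[X] = Σ_H E[X_H] = 72057594037927936 · p^{15} = 72057594037927936 · 30517578125/35184372088832 = 62500000000000.
Numerically: E[X] ≈ 6.25e+13.

E[X] = 72057594037927936 · (5/8)^{15} = 62500000000000 ≈ 6.25e+13.


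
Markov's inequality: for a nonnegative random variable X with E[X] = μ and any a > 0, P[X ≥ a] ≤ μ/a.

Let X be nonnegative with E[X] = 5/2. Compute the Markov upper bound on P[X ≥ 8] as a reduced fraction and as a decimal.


μ = E[X] = 5/2, a = 8.
Markov: P[X ≥ 8] ≤ μ/a = (5/2)/8 = 5/16.
Numerically: ≈ 0.312.
(Since a = 8 > μ = 2.500, the bound 5/16 is < 1 and informative.)

P[X ≥ 8] ≤ 5/16 ≈ 0.312.


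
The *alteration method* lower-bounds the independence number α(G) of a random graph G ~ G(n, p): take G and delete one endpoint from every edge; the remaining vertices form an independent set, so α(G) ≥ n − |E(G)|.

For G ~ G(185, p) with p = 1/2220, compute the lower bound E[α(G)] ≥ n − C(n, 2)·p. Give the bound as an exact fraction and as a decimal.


E[|E(G)|] = C(185, 2)·p = 17020 · (1/2220) = 23/3.
E[α(G)] ≥ n − E[|E(G)|] = 185 − 23/3 = 532/3.
Numerically: ≈ 177.333.
(This is only a lower bound; the true E[α(G)] may be larger.)

E[α(G)] ≥ 532/3 ≈ 177.333.


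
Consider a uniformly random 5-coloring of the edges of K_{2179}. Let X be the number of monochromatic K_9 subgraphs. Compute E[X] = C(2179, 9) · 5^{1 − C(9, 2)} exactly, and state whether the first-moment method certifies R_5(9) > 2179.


E[X] = C(2179, 9) · 5^{1 − 36} = 3001701930880099538508560 · 5^{−35} = 3001701930880099538508560/2910383045673370361328125.
As a reduced fraction: E[X] = 600340386176019907701712/582076609134674072265625 ≈ 1.03138.
Is E[X] < 1? NO.
Since E[X] ≥ 1, the first-moment bound is inconclusive at n = 2179; it does NOT by itself certify R_5(9) > 2179.

E[X] = 600340386176019907701712/582076609134674072265625 ≈ 1.03138; E[X] ≥ 1; first-moment method inconclusive here.


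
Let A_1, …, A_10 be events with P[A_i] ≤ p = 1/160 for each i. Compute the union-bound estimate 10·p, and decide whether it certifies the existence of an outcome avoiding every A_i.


Union bound: P[∪_{i=1}^{10} A_i] ≤ Σ_i P[A_i] ≤ 10·p = 10·(1/160) = 1/16.
Numerically: 1/16 ≈ 0.0625000.
Is 1/16 < 1? YES.
Since P[∪ A_i] ≤ 1/16 < 1, the complement has P[∩ A_i^c] ≥ 1 − 1/16 = 15/16 > 0, so some outcome avoids every A_i.

10·p = 1/16 ≈ 0.0625000; existence CERTIFIED by the union bound.


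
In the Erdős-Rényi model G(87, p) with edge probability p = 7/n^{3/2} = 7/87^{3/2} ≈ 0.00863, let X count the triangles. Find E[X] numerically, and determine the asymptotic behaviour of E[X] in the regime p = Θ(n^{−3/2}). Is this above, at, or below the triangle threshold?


Number of potential triangles: C(87, 3) = 105995.
Each occurs with probability p³ ≈ (0.00863)³ ≈ 6.41885e-07.
By linearity: E[X] = C(87, 3)·p³ ≈ 105995 · 6.41885e-07 ≈ 0.068.
Since α = 3/2 > 1, p = c/n^{3/2} = o(1/n) is below the triangle threshold p ~ 1/n. Asymptotically E[X] ~ (c³/6)·n^{3(1−α)} = (7³/6)·n^{-1.5} → 0, so by Markov's inequality G has no triangles w.h.p.

E[X] ≈ 0.068; in regime p = Θ(1/n^{3/2}) E[X] tends to 0 (below the triangle threshold p ~ 1/n).


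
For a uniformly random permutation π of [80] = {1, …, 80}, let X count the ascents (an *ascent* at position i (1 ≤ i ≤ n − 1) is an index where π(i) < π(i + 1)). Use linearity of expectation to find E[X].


Write X = Σ X_I over i = 1, …, 79, with X_I the indicator of one ascent.
There are 79 indicators.
For each fixed i, the pair (π(i), π(i+1)) is a uniformly random ordered pair of distinct values from {1, …, 80}; by symmetry P[π(i) < π(i+1)] = 1/2.
By linearity: E[X] = 79 · (1/2) = (80 − 1) · (1/2) = 79/2 ≈ 39.500.

E[X] = 79/2 = 39.500.


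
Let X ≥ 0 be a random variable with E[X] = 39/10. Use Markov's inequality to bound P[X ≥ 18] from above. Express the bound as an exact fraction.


μ = E[X] = 39/10, a = 18.
Markov: P[X ≥ 18] ≤ μ/a = (39/10)/18 = 13/60.
Numerically: ≈ 0.21667.
(Since a = 18 > μ = 3.90000, the bound 13/60 is < 1 and informative.)

P[X ≥ 18] ≤ 13/60 ≈ 0.21667.


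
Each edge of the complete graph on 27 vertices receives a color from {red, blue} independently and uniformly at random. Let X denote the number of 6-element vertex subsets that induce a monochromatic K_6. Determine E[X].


Let X = Σ_S X_S over the C(27, 6) = 296010 subsets S of size 6, where X_S = 1 if the K_6 on S is monochromatic.
For a fixed S, the K_6 on S has C(6, 2) = 15 edges. P[all 15 edges red] = (1/2)^15, and likewise for blue, so P[monochromatic] = 2·(1/2)^15 = 2^{1 − 15} = 1/16384.
By linearity: E[X] = C(27, 6) · 2^{1 − 15} = 296010 · 1/16384 = 148005/8192.
Numerically: E[X] ≈ 18.06702.

E[X] = C(27,6)·2^(1−C(6,2)) = 148005/8192 ≈ 18.06702.


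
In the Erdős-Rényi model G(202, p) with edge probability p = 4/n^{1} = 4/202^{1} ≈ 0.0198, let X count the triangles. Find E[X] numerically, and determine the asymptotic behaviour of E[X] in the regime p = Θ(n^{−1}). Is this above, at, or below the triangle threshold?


Number of potential triangles: C(202, 3) = 1353400.
Each occurs with probability p³ ≈ (0.0198)³ ≈ 7.764721e-06.
By linearity: E[X] = C(202, 3)·p³ ≈ 1353400 · 7.764721e-06 ≈ 10.5088.
Here α = 1, so p = 4/n is exactly at the triangle threshold p ~ 1/n. Asymptotically E[X] → c³/6 = 4³/6 = 32/3 ≈ 10.6667, a bounded constant. In this regime the triangle count is asymptotically Poisson(c³/6).

E[X] ≈ 10.5088; in regime p = Θ(1/n^{1}) E[X] stays bounded (at the triangle threshold p ~ 1/n).


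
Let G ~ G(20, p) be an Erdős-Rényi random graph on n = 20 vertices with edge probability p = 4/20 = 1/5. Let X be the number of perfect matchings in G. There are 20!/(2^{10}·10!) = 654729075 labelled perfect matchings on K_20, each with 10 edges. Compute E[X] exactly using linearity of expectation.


K_20 has 20!/(2^{10}·10!) = 654729075 labelled perfect matchings.
For each such perfect matching H, let X_H = 1 if all 10 edges of H are present in G. Then P[X_H = 1] = p^{10} = (1/5)^{10} = 1/9765625.
By linearity: E[X] = Σ_H E[X_H] = 654729075 · p^{10} = 654729075 · 1/9765625 = 26189163/390625.
Numerically: E[X] ≈ 67.04.

E[X] = 654729075 · (1/5)^{10} = 26189163/390625 ≈ 67.04.


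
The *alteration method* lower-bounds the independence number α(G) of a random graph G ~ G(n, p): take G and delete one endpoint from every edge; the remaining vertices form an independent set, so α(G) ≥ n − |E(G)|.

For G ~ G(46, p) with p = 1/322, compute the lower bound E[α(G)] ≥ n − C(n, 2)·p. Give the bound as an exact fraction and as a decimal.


E[|E(G)|] = C(46, 2)·p = 1035 · (1/322) = 45/14.
E[α(G)] ≥ n − E[|E(G)|] = 46 − 45/14 = 599/14.
Numerically: ≈ 42.785714.
(This is only a lower bound; the true E[α(G)] may be larger.)

E[α(G)] ≥ 599/14 ≈ 42.785714.


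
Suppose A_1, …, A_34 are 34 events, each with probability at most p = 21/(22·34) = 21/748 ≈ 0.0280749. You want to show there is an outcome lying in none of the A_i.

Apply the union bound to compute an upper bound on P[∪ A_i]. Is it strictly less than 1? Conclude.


Union bound: P[∪_{i=1}^{34} A_i] ≤ Σ_i P[A_i] ≤ 34·p = 34·(21/748) = 21/22.
Numerically: 21/22 ≈ 0.9545455.
Is 21/22 < 1? YES.
Since P[∪ A_i] ≤ 21/22 < 1, the complement has P[∩ A_i^c] ≥ 1 − 21/22 = 1/22 > 0, so some outcome avoids every A_i.

34·p = 21/22 ≈ 0.9545455; existence CERTIFIED by the union bound.


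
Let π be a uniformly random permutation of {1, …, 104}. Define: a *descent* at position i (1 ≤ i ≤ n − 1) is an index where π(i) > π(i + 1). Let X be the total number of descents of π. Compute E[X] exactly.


Write X = Σ X_I over i = 1, …, 103, with X_I the indicator of one descent.
There are 103 indicators.
For each fixed i, the pair (π(i), π(i+1)) is a uniformly random ordered pair of distinct values from {1, …, 104}; by symmetry P[π(i) > π(i+1)] = 1/2.
By linearity: E[X] = 103 · (1/2) = (104 − 1) · (1/2) = 103/2 ≈ 51.500000.

E[X] = 103/2 = 51.500000.


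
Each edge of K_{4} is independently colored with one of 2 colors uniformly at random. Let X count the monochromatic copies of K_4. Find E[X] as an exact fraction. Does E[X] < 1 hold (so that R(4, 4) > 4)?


E[X] = C(4, 4) · 2^{1 − 6} = 1 · 2^{−5} = 1/32.
As a reduced fraction: E[X] = 1/32 ≈ 0.031250.
Is E[X] < 1? YES.
Since E[X] < 1, there exists a 2-coloring of K_{4} with no monochromatic K_4; hence R(4, 4) > 4.

E[X] = 1/32 ≈ 0.031250; E[X] < 1, so R(4, 4) > 4.


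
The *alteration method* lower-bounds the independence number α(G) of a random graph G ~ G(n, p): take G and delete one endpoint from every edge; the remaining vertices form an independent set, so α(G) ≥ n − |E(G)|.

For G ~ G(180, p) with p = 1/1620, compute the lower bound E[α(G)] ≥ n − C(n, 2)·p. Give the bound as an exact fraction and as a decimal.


E[|E(G)|] = C(180, 2)·p = 16110 · (1/1620) = 179/18.
E[α(G)] ≥ n − E[|E(G)|] = 180 − 179/18 = 3061/18.
Numerically: ≈ 170.055556.
(This is only a lower bound; the true E[α(G)] may be larger.)

E[α(G)] ≥ 3061/18 ≈ 170.055556.


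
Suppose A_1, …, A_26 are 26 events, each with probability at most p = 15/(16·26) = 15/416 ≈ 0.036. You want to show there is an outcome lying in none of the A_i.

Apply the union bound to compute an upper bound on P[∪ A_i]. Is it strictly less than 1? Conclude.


Union bound: P[∪_{i=1}^{26} A_i] ≤ Σ_i P[A_i] ≤ 26·p = 26·(15/416) = 15/16.
Numerically: 15/16 ≈ 0.938.
Is 15/16 < 1? YES.
Since P[∪ A_i] ≤ 15/16 < 1, the complement has P[∩ A_i^c] ≥ 1 − 15/16 = 1/16 > 0, so some outcome avoids every A_i.

26·p = 15/16 ≈ 0.938; existence CERTIFIED by the union bound.


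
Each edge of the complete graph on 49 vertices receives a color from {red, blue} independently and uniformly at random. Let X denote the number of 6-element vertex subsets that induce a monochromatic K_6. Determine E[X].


Let X = Σ_S X_S over the C(49, 6) = 13983816 subsets S of size 6, where X_S = 1 if the K_6 on S is monochromatic.
For a fixed S, the K_6 on S has C(6, 2) = 15 edges. P[all 15 edges red] = (1/2)^15, and likewise for blue, so P[monochromatic] = 2·(1/2)^15 = 2^{1 − 15} = 1/16384.
Summing: E[X] = C(49, 6) · 2^{1 − 15} = 13983816 · 1/16384 = 1747977/2048.
Numerically: E[X] ≈ 853.504395.

E[X] = C(49,6)·2^(1−C(6,2)) = 1747977/2048 ≈ 853.504395.


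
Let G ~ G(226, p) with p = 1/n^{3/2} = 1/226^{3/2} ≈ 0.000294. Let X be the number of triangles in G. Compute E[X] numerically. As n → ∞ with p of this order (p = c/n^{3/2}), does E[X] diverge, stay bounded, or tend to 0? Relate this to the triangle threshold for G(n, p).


Number of potential triangles: C(226, 3) = 1898400.
Each occurs with probability p³ ≈ (0.000294)³ ≈ 2.54983e-11.
By linearity: E[X] = C(226, 3)·p³ ≈ 1898400 · 2.54983e-11 ≈ 0.000.
Since α = 3/2 > 1, p = c/n^{3/2} = o(1/n) is below the triangle threshold p ~ 1/n. Asymptotically E[X] ~ (c³/6)·n^{3(1−α)} = (1³/6)·n^{-1.5} → 0, so by Markov's inequality G has no triangles w.h.p.

E[X] ≈ 0.000; in regime p = Θ(1/n^{3/2}) E[X] tends to 0 (below the triangle threshold p ~ 1/n).


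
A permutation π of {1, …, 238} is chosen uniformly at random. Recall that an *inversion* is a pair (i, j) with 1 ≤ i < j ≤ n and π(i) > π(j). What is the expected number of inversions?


Write X = Σ X_I over the C(238, 2) = 28203 pairs i < j, with X_I the indicator of one inversion.
There are 28203 indicators.
For each fixed pair i < j, the values π(i) and π(j) are two distinct elements of {1, …, 238} in uniformly random order; by symmetry P[π(i) > π(j)] = 1/2.
By linearity: E[X] = 28203 · (1/2) = C(238, 2) · (1/2) = 28203/2 = 28203/2 ≈ 14101.50000.

E[X] = 28203/2 = 14101.50000.


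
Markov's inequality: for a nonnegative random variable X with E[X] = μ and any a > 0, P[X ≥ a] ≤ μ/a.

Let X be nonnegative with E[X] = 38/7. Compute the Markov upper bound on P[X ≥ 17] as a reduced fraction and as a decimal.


μ = E[X] = 38/7, a = 17.
Markov: P[X ≥ 17] ≤ μ/a = (38/7)/17 = 38/119.
Numerically: ≈ 0.319.
(Since a = 17 > μ = 5.429, the bound 38/119 is < 1 and informative.)

P[X ≥ 17] ≤ 38/119 ≈ 0.319.


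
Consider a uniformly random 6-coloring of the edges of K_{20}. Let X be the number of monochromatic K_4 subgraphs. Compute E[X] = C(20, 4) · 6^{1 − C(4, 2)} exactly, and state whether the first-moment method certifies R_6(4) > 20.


E[X] = C(20, 4) · 6^{1 − 6} = 4845 · 6^{−5} = 4845/7776.
As a reduced fraction: E[X] = 1615/2592 ≈ 0.623071.
Is E[X] < 1? YES.
Since E[X] < 1, there exists a 6-coloring of K_{20} with no monochromatic K_4; hence R_6(4) > 20.

E[X] = 1615/2592 ≈ 0.623071; E[X] < 1, so R_6(4) > 20.


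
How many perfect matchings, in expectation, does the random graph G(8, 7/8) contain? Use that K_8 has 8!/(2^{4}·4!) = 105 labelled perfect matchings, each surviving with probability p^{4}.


K_8 has 8!/(2^{4}·4!) = 105 labelled perfect matchings.
For each such perfect matching H, let X_H = 1 if all 4 edges of H are present in G. Then P[X_H = 1] = p^{4} = (7/8)^{4} = 2401/4096.
Summing the indicators: E[X] = Σ_H E[X_H] = 105 · p^{4} = 105 · 2401/4096 = 252105/4096.
Numerically: E[X] ≈ 61.5.

E[X] = 105 · (7/8)^{4} = 252105/4096 ≈ 61.5.


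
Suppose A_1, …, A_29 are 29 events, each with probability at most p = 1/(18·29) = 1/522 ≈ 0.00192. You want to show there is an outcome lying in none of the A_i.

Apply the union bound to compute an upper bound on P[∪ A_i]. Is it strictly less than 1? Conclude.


Union bound: P[∪_{i=1}^{29} A_i] ≤ Σ_i P[A_i] ≤ 29·p = 29·(1/522) = 1/18.
Numerically: 1/18 ≈ 0.05556.
Is 1/18 < 1? YES.
Since P[∪ A_i] ≤ 1/18 < 1, the complement has P[∩ A_i^c] ≥ 1 − 1/18 = 17/18 > 0, so some outcome avoids every A_i.

29·p = 1/18 ≈ 0.05556; existence CERTIFIED by the union bound.


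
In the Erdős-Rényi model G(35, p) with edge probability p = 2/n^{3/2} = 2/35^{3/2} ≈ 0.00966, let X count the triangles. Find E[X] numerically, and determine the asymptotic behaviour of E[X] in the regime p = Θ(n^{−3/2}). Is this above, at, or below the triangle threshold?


Number of potential triangles: C(35, 3) = 6545.
Each occurs with probability p³ ≈ (0.00966)³ ≈ 9.01122e-07.
By linearity: E[X] = C(35, 3)·p³ ≈ 6545 · 9.01122e-07 ≈ 0.006.
Since α = 3/2 > 1, p = c/n^{3/2} = o(1/n) is below the triangle threshold p ~ 1/n. Asymptotically E[X] ~ (c³/6)·n^{3(1−α)} = (2³/6)·n^{-1.5} → 0, so by Markov's inequality G has no triangles w.h.p.

E[X] ≈ 0.006; in regime p = Θ(1/n^{3/2}) E[X] tends to 0 (below the triangle threshold p ~ 1/n).


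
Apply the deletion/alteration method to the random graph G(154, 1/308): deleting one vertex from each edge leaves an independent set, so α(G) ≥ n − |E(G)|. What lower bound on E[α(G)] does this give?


E[|E(G)|] = C(154, 2)·p = 11781 · (1/308) = 153/4.
E[α(G)] ≥ n − E[|E(G)|] = 154 − 153/4 = 463/4.
Numerically: ≈ 115.75000.
(This is only a lower bound; the true E[α(G)] may be larger.)

E[α(G)] ≥ 463/4 ≈ 115.75000.


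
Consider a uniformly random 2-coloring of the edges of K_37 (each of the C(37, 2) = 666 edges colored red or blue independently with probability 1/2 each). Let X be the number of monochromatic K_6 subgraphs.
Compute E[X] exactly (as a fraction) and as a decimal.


Let X = Σ_S X_S over the C(37, 6) = 2324784 subsets S of size 6, where X_S = 1 if the K_6 on S is monochromatic.
For a fixed S, the K_6 on S has C(6, 2) = 15 edges. P[all 15 edges red] = (1/2)^15, and likewise for blue, so P[monochromatic] = 2·(1/2)^15 = 2^{1 − 15} = 1/16384.
By linearity of expectation: E[X] = C(37, 6) · 2^{1 − 15} = 2324784 · 1/16384 = 145299/1024.
Numerically: E[X] ≈ 141.893555.

E[X] = C(37,6)·2^(1−C(6,2)) = 145299/1024 ≈ 141.893555.


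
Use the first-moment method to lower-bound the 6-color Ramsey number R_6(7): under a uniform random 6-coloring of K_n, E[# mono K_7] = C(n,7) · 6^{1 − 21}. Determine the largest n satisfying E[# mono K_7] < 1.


We need C(n, 7) · 6^{1 − 21} < 1, i.e. C(n, 7) < 6^{21 − 1} = 3656158440062976.
Check values of n near the boundary:
  n = 567: C(567, 7) = 3601671315933933; 3601671315933933 < 3656158440062976? YES
  n = 568: C(568, 7) = 3646611956239704; 3646611956239704 < 3656158440062976? YES
  n = 569: C(569, 7) = 3692032389858348; 3692032389858348 < 3656158440062976? NO
The largest n with C(n, 7) < 3656158440062976 is n = 568 (where E[X] = 16882462760369/16926659444736 ≈ 0.9974). Hence R_6(7) > 568, i.e. R_6(7) ≥ 569.

Largest n = 568; hence R_6(7) > 568.


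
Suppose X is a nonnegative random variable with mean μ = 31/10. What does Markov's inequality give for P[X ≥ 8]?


μ = E[X] = 31/10, a = 8.
Markov: P[X ≥ 8] ≤ μ/a = (31/10)/8 = 31/80.
Numerically: ≈ 0.387500.
(Since a = 8 > μ = 3.100000, the bound 31/80 is < 1 and informative.)

P[X ≥ 8] ≤ 31/80 ≈ 0.387500.


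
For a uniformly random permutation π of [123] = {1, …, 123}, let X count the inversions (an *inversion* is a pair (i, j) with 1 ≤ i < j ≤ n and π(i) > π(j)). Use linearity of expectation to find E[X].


Write X = Σ X_I over the C(123, 2) = 7503 pairs i < j, with X_I the indicator of one inversion.
There are 7503 indicators.
For each fixed pair i < j, the values π(i) and π(j) are two distinct elements of {1, …, 123} in uniformly random order; by symmetry P[π(i) > π(j)] = 1/2.
By linearity: E[X] = 7503 · (1/2) = C(123, 2) · (1/2) = 7503/2 = 7503/2 ≈ 3751.50000.

E[X] = 7503/2 = 3751.50000.


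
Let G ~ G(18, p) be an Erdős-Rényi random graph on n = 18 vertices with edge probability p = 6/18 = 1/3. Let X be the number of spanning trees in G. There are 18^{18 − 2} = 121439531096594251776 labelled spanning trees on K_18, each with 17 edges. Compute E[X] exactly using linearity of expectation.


K_18 has 18^{18 − 2} = 121439531096594251776 labelled spanning trees.
For each such spanning tree H, let X_H = 1 if all 17 edges of H are present in G. Then P[X_H = 1] = p^{17} = (1/3)^{17} = 1/129140163.
By linearity: E[X] = Σ_H E[X_H] = 121439531096594251776 · p^{17} = 121439531096594251776 · 1/129140163 = 940369969152.
Numerically: E[X] ≈ 9.4037e+11.

E[X] = 121439531096594251776 · (1/3)^{17} = 940369969152 ≈ 9.4037e+11.


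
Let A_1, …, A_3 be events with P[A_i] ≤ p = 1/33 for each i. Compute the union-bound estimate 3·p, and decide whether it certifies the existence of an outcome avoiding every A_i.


Union bound: P[∪_{i=1}^{3} A_i] ≤ Σ_i P[A_i] ≤ 3·p = 3·(1/33) = 1/11.
Numerically: 1/11 ≈ 0.091.
Is 1/11 < 1? YES.
Since P[∪ A_i] ≤ 1/11 < 1, the complement has P[∩ A_i^c] ≥ 1 − 1/11 = 10/11 > 0, so some outcome avoids every A_i.

3·p = 1/11 ≈ 0.091; existence CERTIFIED by the union bound.


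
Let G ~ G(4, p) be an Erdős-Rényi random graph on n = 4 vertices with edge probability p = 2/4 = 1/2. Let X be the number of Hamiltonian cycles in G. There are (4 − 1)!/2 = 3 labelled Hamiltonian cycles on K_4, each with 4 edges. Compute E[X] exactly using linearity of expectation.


K_4 has (4 − 1)!/2 = 3 labelled Hamiltonian cycles.
For each such Hamiltonian cycle H, let X_H = 1 if all 4 edges of H are present in G. Then P[X_H = 1] = p^{4} = (1/2)^{4} = 1/16.
By linearity: E[X] = Σ_H E[X_H] = 3 · p^{4} = 3 · 1/16 = 3/16.
Numerically: E[X] ≈ 0.188.

E[X] = 3 · (1/2)^{4} = 3/16 ≈ 0.188.


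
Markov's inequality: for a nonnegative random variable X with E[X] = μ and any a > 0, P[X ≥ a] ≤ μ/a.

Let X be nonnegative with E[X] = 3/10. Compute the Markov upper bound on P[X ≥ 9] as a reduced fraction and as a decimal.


μ = E[X] = 3/10, a = 9.
Markov: P[X ≥ 9] ≤ μ/a = (3/10)/9 = 1/30.
Numerically: ≈ 0.03333.
(Since a = 9 > μ = 0.30000, the bound 1/30 is < 1 and informative.)

P[X ≥ 9] ≤ 1/30 ≈ 0.03333.


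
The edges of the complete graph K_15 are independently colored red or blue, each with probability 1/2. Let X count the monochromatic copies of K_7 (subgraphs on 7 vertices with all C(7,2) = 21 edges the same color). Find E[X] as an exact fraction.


Let X = Σ_S X_S over the C(15, 7) = 6435 subsets S of size 7, where X_S = 1 if the K_7 on S is monochromatic.
For a fixed S, the K_7 on S has C(7, 2) = 21 edges. P[all 21 edges red] = (1/2)^21, and likewise for blue, so P[monochromatic] = 2·(1/2)^21 = 2^{1 − 21} = 1/1048576.
By linearity: E[X] = C(15, 7) · 2^{1 − 21} = 6435 · 1/1048576 = 6435/1048576.
Numerically: E[X] ≈ 0.006.

E[X] = C(15,7)·2^(1−C(7,2)) = 6435/1048576 ≈ 0.006.


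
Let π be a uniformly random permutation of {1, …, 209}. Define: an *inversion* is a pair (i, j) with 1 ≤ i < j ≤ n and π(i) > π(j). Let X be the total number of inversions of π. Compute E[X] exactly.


Write X = Σ X_I over the C(209, 2) = 21736 pairs i < j, with X_I the indicator of one inversion.
There are 21736 indicators.
For each fixed pair i < j, the values π(i) and π(j) are two distinct elements of {1, …, 209} in uniformly random order; by symmetry P[π(i) > π(j)] = 1/2.
By linearity: E[X] = 21736 · (1/2) = C(209, 2) · (1/2) = 21736/2 = 10868 ≈ 10868.000000.

E[X] = 10868 = 10868.000000.


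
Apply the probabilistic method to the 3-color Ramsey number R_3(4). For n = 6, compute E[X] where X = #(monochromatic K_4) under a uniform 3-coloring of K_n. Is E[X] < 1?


E[X] = C(6, 4) · 3^{1 − 6} = 15 · 3^{−5} = 15/243.
As a reduced fraction: E[X] = 5/81 ≈ 0.06173.
Is E[X] < 1? YES.
Since E[X] < 1, there exists a 3-coloring of K_{6} with no monochromatic K_4; hence R_3(4) > 6.

E[X] = 5/81 ≈ 0.06173; E[X] < 1, so R_3(4) > 6.


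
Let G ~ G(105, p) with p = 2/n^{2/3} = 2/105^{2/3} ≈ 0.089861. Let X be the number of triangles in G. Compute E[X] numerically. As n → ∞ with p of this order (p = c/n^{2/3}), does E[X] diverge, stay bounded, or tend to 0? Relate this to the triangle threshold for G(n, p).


Number of potential triangles: C(105, 3) = 187460.
Each occurs with probability p³ ≈ (0.089861)³ ≈ 7.2562358e-04.
By linearity: E[X] = C(105, 3)·p³ ≈ 187460 · 7.2562358e-04 ≈ 136.02540.
Since α = 2/3 < 1, p = c/n^{2/3} ≫ 1/n is above the triangle threshold p ~ 1/n. Asymptotically E[X] ~ (c³/6)·n^{3(1−α)} = (2³/6)·n^{1} → ∞; triangles are abundant w.h.p.

E[X] ≈ 136.02540; in regime p = Θ(1/n^{2/3}) E[X] diverges (above the triangle threshold p ~ 1/n).


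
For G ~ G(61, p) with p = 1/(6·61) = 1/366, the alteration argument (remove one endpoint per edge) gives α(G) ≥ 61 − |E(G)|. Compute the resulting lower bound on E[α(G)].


E[|E(G)|] = C(61, 2)·p = 1830 · (1/366) = 5.
E[α(G)] ≥ n − E[|E(G)|] = 61 − 5 = 56.
Numerically: ≈ 56.000.
(This is only a lower bound; the true E[α(G)] may be larger.)

E[α(G)] ≥ 56 ≈ 56.000.


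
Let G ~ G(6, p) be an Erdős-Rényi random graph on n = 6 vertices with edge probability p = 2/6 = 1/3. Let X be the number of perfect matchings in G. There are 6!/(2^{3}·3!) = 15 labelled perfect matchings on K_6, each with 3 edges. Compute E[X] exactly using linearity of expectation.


K_6 has 6!/(2^{3}·3!) = 15 labelled perfect matchings.
For each such perfect matching H, let X_H = 1 if all 3 edges of H are present in G. Then P[X_H = 1] = p^{3} = (1/3)^{3} = 1/27.
By linearity: E[X] = Σ_H E[X_H] = 15 · p^{3} = 15 · 1/27 = 5/9.
Numerically: E[X] ≈ 0.55556.

E[X] = 15 · (1/3)^{3} = 5/9 ≈ 0.55556.


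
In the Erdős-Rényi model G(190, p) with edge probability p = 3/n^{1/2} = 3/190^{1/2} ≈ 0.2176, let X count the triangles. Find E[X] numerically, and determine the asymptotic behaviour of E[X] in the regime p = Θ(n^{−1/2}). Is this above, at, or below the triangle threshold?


Number of potential triangles: C(190, 3) = 1125180.
Each occurs with probability p³ ≈ (0.2176)³ ≈ 1.030940e-02.
By linearity: E[X] = C(190, 3)·p³ ≈ 1125180 · 1.030940e-02 ≈ 11599.9300.
Since α = 1/2 < 1, p = c/n^{1/2} ≫ 1/n is above the triangle threshold p ~ 1/n. Asymptotically E[X] ~ (c³/6)·n^{3(1−α)} = (3³/6)·n^{1.5} → ∞; triangles are abundant w.h.p.

E[X] ≈ 11599.9300; in regime p = Θ(1/n^{1/2}) E[X] diverges (above the triangle threshold p ~ 1/n).


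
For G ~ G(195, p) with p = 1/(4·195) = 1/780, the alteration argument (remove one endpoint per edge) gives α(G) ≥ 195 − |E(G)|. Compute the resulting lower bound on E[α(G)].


E[|E(G)|] = C(195, 2)·p = 18915 · (1/780) = 97/4.
E[α(G)] ≥ n − E[|E(G)|] = 195 − 97/4 = 683/4.
Numerically: ≈ 170.750000.
(This is only a lower bound; the true E[α(G)] may be larger.)

E[α(G)] ≥ 683/4 ≈ 170.750000.


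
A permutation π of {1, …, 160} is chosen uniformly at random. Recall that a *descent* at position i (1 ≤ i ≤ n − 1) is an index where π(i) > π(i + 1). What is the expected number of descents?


Write X = Σ X_I over i = 1, …, 159, with X_I the indicator of one descent.
There are 159 indicators.
For each fixed i, the pair (π(i), π(i+1)) is a uniformly random ordered pair of distinct values from {1, …, 160}; by symmetry P[π(i) > π(i+1)] = 1/2.
By linearity: E[X] = 159 · (1/2) = (160 − 1) · (1/2) = 159/2 ≈ 79.500.

E[X] = 159/2 = 79.500.


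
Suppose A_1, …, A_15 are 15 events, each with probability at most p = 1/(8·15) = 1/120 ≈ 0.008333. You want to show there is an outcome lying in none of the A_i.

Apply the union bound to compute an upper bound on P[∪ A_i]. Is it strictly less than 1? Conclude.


Union bound: P[∪_{i=1}^{15} A_i] ≤ Σ_i P[A_i] ≤ 15·p = 15·(1/120) = 1/8.
Numerically: 1/8 ≈ 0.125000.
Is 1/8 < 1? YES.
Since P[∪ A_i] ≤ 1/8 < 1, the complement has P[∩ A_i^c] ≥ 1 − 1/8 = 7/8 > 0, so some outcome avoids every A_i.

15·p = 1/8 ≈ 0.125000; existence CERTIFIED by the union bound.
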